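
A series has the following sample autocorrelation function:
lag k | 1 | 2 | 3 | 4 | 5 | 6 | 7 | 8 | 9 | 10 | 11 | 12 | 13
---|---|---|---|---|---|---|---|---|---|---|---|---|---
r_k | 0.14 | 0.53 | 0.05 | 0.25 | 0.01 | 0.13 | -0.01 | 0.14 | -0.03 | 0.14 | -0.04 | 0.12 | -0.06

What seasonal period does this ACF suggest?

2

The largest autocorrelation is r_2 = 0.53, with a weaker echo at lag 4 (0.25); the remaining lags stay at or below 0.14.
The dominant spike at lag 2 indicates a seasonal period of 2.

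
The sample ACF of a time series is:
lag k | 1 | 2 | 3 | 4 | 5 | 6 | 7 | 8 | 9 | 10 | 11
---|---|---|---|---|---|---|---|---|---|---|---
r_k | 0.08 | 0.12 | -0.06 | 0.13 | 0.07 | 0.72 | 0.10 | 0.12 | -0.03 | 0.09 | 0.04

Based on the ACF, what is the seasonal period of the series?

6

The largest autocorrelation is r_6 = 0.72; the remaining lags stay at or below 0.13.
The dominant spike at lag 6 indicates a seasonal period of 6.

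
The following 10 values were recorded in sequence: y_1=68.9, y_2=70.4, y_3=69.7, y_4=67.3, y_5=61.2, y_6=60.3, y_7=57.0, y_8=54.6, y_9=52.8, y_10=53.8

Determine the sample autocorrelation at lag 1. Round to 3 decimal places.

Mean ȳ = (68.9 + 70.4 + 69.7 + 67.3 + 61.2 + 60.3 + 57.0 + 54.6 + 52.8 + 53.8)/10 = 61.6000
Numerator Σ_{t=1}^{9}(y_t−ȳ)(y_{t+1}−ȳ) = 348.3500
Denominator Σ(y_t−ȳ)² = 439.1200
r_1 = 348.3500 / 439.1200 = 0.793

0.793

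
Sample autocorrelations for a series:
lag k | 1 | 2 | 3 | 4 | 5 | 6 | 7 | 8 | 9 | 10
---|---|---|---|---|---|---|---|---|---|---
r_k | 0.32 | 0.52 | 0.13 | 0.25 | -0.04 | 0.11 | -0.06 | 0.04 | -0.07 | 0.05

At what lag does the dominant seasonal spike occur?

The largest autocorrelation is r_2 = 0.52; the remaining lags stay at or below 0.32.
The dominant spike at lag 2 indicates a seasonal period of 2.

2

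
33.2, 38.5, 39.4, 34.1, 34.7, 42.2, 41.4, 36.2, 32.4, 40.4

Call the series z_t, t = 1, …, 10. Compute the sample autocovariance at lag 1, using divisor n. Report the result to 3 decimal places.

-0.774

Mean z̄ = (33.2 + 38.5 + 39.4 + 34.1 + 34.7 + 42.2 + 41.4 + 36.2 + 32.4 + 40.4)/10 = 37.2500
Σ_{t=1}^{9}(z_t−z̄)(z_{t+1}−z̄) = -7.7375
γ_1 = -7.7375 / 10 = -0.774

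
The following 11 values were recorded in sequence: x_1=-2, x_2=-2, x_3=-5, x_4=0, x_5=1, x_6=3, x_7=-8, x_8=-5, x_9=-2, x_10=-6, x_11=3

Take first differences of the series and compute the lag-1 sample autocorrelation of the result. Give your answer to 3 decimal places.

First differences Δx: 0, -3, 5, 1, 2, -11, 3, 3, -4, 9
Mean of differences = 0.5000
Numerator Σ(Δx_t−Δx̄)(Δx_{t+1}−Δx̄) = -100.2500
Denominator Σ(Δx_t−Δx̄)² = 272.5000
r_1(Δx) = -100.2500 / 272.5000 = -0.368

-0.368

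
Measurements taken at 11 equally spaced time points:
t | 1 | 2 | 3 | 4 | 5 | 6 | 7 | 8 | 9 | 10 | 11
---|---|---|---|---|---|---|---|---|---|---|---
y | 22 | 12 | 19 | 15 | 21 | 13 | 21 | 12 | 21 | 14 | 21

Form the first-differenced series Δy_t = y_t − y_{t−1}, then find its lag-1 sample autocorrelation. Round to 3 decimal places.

-0.847

First differences Δy: -10, 7, -4, 6, -8, 8, -9, 9, -7, 7
Mean of differences = -0.1000
Numerator Σ(Δy_t−Δȳ)(Δy_{t+1}−Δȳ) = -498.8100
Denominator Σ(Δy_t−Δȳ)² = 588.9000
r_1(Δy) = -498.8100 / 588.9000 = -0.847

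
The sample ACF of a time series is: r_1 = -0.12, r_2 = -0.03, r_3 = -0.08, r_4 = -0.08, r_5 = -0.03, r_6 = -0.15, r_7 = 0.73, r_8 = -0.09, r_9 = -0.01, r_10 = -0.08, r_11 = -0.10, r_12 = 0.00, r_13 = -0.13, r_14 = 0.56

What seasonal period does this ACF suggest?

The largest autocorrelation is r_7 = 0.73, with a weaker echo at lag 14 (0.56); the remaining lags stay at or below 0.00.
The dominant spike at lag 7 indicates a seasonal period of 7.

7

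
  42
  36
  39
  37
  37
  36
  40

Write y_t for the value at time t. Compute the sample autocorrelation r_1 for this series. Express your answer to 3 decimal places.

-0.366

Mean ȳ = (42 + 36 + 39 + 37 + 37 + 36 + 40)/7 = 38.1429
Deviations from mean: 3.8571, -2.1429, 0.8571, -1.1429, -1.1429, -2.1429, 1.8571
Σ(y_t−ȳ)(y_{t+1}−ȳ) = (-8.2653) + (-1.8367) + (-0.9796) + (1.3061) + (2.4490) + (-3.9796) = -11.3061
Denominator Σ(y_t−ȳ)² = 30.8571
r_1 = -11.3061 / 30.8571 = -0.366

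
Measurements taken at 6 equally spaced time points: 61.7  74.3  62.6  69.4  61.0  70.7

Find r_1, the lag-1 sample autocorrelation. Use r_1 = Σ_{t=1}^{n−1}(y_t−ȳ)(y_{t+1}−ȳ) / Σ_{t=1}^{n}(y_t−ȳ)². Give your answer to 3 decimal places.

-0.762

Mean ȳ = (61.7 + 74.3 + 62.6 + 69.4 + 61.0 + 70.7)/6 = 66.6167
Deviations from mean: -4.9167, 7.6833, -4.0167, 2.7833, -5.6167, 4.0833
Σ(y_t−ȳ)(y_{t+1}−ȳ) = (-37.7764) + (-30.8614) + (-11.1797) + (-15.6331) + (-22.9347) = -118.3853
Denominator Σ(y_t−ȳ)² = 155.3083
r_1 = -118.3853 / 155.3083 = -0.762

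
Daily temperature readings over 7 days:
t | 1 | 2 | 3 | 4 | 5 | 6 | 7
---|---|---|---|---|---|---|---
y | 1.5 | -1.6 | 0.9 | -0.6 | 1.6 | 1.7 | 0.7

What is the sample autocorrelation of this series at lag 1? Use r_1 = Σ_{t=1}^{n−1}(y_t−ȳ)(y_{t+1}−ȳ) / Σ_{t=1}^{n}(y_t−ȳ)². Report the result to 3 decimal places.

Mean ȳ = (1.5 − 1.6 + 0.9 − 0.6 + 1.6 + 1.7 + 0.7)/7 = 0.6000
Deviations from mean: 0.9000, -2.2000, 0.3000, -1.2000, 1.0000, 1.1000, 0.1000
Σ(y_t−ȳ)(y_{t+1}−ȳ) = (-1.9800) + (-0.6600) + (-0.3600) + (-1.2000) + (1.1000) + (0.1100) = -2.9900
Denominator Σ(y_t−ȳ)² = 9.4000
r_1 = -2.9900 / 9.4000 = -0.318

-0.318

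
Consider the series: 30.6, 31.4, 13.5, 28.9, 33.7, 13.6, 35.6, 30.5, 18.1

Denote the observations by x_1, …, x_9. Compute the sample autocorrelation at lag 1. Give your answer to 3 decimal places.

-0.439

Mean x̄ = (30.6 + 31.4 + 13.5 + 28.9 + 33.7 + 13.6 + 35.6 + 30.5 + 18.1)/9 = 26.2111
Numerator Σ_{t=1}^{8}(x_t−x̄)(x_{t+1}−x̄) = -264.5923
Denominator Σ(x_t−x̄)² = 602.4489
r_1 = -264.5923 / 602.4489 = -0.439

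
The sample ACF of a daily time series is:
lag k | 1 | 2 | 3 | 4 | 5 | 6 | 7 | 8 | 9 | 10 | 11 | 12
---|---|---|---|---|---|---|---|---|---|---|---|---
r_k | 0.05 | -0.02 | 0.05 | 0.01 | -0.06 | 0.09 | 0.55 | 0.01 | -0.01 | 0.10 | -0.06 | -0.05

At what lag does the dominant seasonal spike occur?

7

The largest autocorrelation is r_7 = 0.55; the remaining lags stay at or below 0.10.
The dominant spike at lag 7 indicates a seasonal period of 7.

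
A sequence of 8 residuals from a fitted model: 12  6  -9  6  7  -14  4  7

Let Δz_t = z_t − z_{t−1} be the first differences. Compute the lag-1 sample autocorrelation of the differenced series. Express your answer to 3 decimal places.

First differences Δz: -6, -15, 15, 1, -21, 18, 3
Mean of differences = -0.7143
Numerator Σ(Δz_t−Δz̄)(Δz_{t+1}−Δz̄) = -466.9388
Denominator Σ(Δz_t−Δz̄)² = 1257.4286
r_1(Δz) = -466.9388 / 1257.4286 = -0.371

-0.371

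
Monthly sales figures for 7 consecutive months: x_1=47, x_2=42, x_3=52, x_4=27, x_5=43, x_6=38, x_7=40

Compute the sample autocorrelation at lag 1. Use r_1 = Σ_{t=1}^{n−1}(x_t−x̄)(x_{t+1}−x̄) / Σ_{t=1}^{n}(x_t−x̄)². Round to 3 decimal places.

Mean x̄ = (47 + 42 + 52 + 27 + 43 + 38 + 40)/7 = 41.2857
Deviations from mean: 5.7143, 0.7143, 10.7143, -14.2857, 1.7143, -3.2857, -1.2857
Σ(x_t−x̄)(x_{t+1}−x̄) = (4.0816) + (7.6531) + (-153.0612) + (-24.4898) + (-5.6327) + (4.2245) = -167.2245
Denominator Σ(x_t−x̄)² = 367.4286
r_1 = -167.2245 / 367.4286 = -0.455

-0.455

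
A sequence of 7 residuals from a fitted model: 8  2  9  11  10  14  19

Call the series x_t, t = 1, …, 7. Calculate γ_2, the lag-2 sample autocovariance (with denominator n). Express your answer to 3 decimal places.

Mean x̄ = (8 + 2 + 9 + 11 + 10 + 14 + 19)/7 = 10.4286
Deviations: -2.4286, -8.4286, -1.4286, 0.5714, -0.4286, 3.5714, 8.5714
Σ_{t=1}^{5}(x_t−x̄)(x_{t+2}−x̄) = -2.3673
γ_2 = -2.3673 / 7 = -0.338

-0.338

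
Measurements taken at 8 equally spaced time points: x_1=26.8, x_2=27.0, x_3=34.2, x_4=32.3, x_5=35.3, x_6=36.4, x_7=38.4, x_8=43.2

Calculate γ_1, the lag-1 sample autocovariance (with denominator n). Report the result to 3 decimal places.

12.581

Mean x̄ = (26.8 + 27.0 + 34.2 + 32.3 + 35.3 + 36.4 + 38.4 + 43.2)/8 = 34.2000
Deviations: -7.4000, -7.2000, 0.0000, -1.9000, 1.1000, 2.2000, 4.2000, 9.0000
Σ_{t=1}^{7}(x_t−x̄)(x_{t+1}−x̄) = 100.6500
γ_1 = 100.6500 / 8 = 12.581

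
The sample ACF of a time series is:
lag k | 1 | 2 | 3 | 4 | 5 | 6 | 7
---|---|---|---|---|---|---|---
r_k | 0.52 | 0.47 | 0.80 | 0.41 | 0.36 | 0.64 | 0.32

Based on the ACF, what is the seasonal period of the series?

The largest autocorrelation is r_3 = 0.80, with a weaker echo at lag 6 (0.64); the remaining lags stay at or below 0.52. The elevated value at lag 1 (0.52), dropping to 0.47 at lag 2, reflects decaying short-term dependence rather than seasonality.
The dominant spike at lag 3 indicates a seasonal period of 3.

3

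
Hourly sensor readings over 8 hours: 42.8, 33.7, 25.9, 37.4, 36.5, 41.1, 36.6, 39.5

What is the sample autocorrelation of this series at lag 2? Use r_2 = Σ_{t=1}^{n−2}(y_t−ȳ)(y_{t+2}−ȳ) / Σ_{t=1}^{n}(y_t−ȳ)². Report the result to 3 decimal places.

Mean ȳ = (42.8 + 33.7 + 25.9 + 37.4 + 36.5 + 41.1 + 36.6 + 39.5)/8 = 36.6875
Σ(y_t−ȳ)(y_{t+2}−ȳ) = (-65.9386) + (-2.1286) + (2.0227) + (3.1439) + (0.0164) + (12.4102) = -50.4741
Denominator Σ(y_t−ȳ)² = 190.5888
r_2 = -50.4741 / 190.5888 = -0.265

-0.265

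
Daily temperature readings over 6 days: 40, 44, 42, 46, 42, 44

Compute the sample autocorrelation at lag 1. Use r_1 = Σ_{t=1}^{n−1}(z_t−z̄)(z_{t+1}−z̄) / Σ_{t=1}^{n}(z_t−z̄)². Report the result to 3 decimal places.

-0.500

Mean z̄ = (40 + 44 + 42 + 46 + 42 + 44)/6 = 43.0000
Deviations from mean: -3.0000, 1.0000, -1.0000, 3.0000, -1.0000, 1.0000
Numerator Σ_{t=1}^{5}(z_t−z̄)(z_{t+1}−z̄) = -11.0000
Denominator Σ(z_t−z̄)² = 22.0000
r_1 = -11.0000 / 22.0000 = -0.500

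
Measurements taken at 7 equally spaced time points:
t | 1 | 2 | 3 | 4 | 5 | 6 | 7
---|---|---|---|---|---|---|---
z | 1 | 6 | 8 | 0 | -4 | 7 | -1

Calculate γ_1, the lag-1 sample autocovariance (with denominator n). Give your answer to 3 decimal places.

-4.026

Mean z̄ = (1 + 6 + 8 + 0 − 4 + 7 − 1)/7 = 2.4286
Deviations: -1.4286, 3.5714, 5.5714, -2.4286, -6.4286, 4.5714, -3.4286
Σ_{t=1}^{6}(z_t−z̄)(z_{t+1}−z̄) = -28.1837
γ_1 = -28.1837 / 7 = -4.026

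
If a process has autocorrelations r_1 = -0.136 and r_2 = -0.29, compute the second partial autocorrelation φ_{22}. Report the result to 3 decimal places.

φ_{22} = (r_2 − r_1²) / (1 − r_1²)
r_1² = (-0.136)² = 0.018496
Numerator = -0.29 − 0.0185 = -0.3085; denominator = 1 − 0.0185 = 0.9815
φ_{22} = -0.3085 / 0.9815 = -0.314

-0.314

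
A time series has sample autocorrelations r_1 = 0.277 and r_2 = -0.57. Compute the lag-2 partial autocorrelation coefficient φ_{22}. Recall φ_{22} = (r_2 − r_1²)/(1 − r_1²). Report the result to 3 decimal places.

-0.700

φ_{22} = (r_2 − r_1²) / (1 − r_1²)
r_1² = (0.277)² = 0.076729
Numerator = -0.57 − 0.0767 = -0.6467; denominator = 1 − 0.0767 = 0.9233
φ_{22} = -0.6467 / 0.9233 = -0.700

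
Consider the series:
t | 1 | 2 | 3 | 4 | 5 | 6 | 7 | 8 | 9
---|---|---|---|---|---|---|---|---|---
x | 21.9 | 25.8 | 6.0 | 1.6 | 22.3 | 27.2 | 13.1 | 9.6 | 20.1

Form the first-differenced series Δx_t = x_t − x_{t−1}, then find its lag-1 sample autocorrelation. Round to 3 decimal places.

First differences Δx: 3.9, -19.8, -4.4, 20.7, 4.9, -14.1, -3.5, 10.5
Mean of differences = -0.2250
Numerator Σ(Δx_t−Δx̄)(Δx_{t+1}−Δx̄) = -39.9356
Denominator Σ(Δx_t−Δx̄)² = 1200.0150
r_1(Δx) = -39.9356 / 1200.0150 = -0.033

-0.033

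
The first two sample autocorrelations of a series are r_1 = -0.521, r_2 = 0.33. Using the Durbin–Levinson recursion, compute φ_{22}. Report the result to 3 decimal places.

0.080

φ_{22} = (r_2 − r_1²) / (1 − r_1²)
r_1² = (-0.521)² = 0.271441
Numerator = 0.33 − 0.2714 = 0.0586; denominator = 1 − 0.2714 = 0.7286
φ_{22} = 0.0586 / 0.7286 = 0.080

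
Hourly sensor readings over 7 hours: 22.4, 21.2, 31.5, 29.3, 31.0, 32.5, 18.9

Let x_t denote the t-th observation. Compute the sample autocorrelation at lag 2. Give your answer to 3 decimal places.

-0.170

Mean x̄ = (22.4 + 21.2 + 31.5 + 29.3 + 31.0 + 32.5 + 18.9)/7 = 26.6857
Σ(x_t−x̄)(x_{t+2}−x̄) = (-20.6327) + (-14.3412) + (20.7702) + (15.2002) + (-33.5898) = -32.5933
Denominator Σ(x_t−x̄)² = 191.5086
r_2 = -32.5933 / 191.5086 = -0.170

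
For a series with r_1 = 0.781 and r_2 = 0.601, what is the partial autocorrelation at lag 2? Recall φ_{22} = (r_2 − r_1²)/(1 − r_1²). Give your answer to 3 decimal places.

-0.023

φ_{22} = (r_2 − r_1²) / (1 − r_1²)
r_1² = (0.781)² = 0.609961
Numerator = 0.601 − 0.6100 = -0.0090; denominator = 1 − 0.6100 = 0.3900
φ_{22} = -0.0090 / 0.3900 = -0.023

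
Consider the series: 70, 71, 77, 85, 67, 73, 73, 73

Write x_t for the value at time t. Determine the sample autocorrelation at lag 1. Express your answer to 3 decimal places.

Mean x̄ = (70 + 71 + 77 + 85 + 67 + 73 + 73 + 73)/8 = 73.6250
Deviations from mean: -3.6250, -2.6250, 3.3750, 11.3750, -6.6250, -0.6250, -0.6250, -0.6250
Σ(x_t−x̄)(x_{t+1}−x̄) = (9.5156) + (-8.8594) + (38.3906) + (-75.3594) + (4.1406) + (0.3906) + (0.3906) = -31.3906
Denominator Σ(x_t−x̄)² = 205.8750
r_1 = -31.3906 / 205.8750 = -0.152

-0.152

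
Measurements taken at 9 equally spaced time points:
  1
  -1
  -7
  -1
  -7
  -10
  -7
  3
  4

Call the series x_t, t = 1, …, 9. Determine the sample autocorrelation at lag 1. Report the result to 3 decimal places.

0.292

Mean x̄ = (1 − 1 − 7 − 1 − 7 − 10 − 7 + 3 + 4)/9 = -2.7778
Numerator Σ_{t=1}^{8}(x_t−x̄)(x_{t+1}−x̄) = 59.9506
Denominator Σ(x_t−x̄)² = 205.5556
r_1 = 59.9506 / 205.5556 = 0.292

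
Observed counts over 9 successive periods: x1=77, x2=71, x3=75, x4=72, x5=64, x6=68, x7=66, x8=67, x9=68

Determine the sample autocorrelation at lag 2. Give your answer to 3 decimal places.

Mean x̄ = (77 + 71 + 75 + 72 + 64 + 68 + 66 + 67 + 68)/9 = 69.7778
Σ(x_t−x̄)(x_{t+2}−x̄) = (37.7160) + (2.7160) + (-30.1728) + (-3.9506) + (21.8272) + (4.9383) + (6.7160) = 39.7901
Denominator Σ(x_t−x̄)² = 147.5556
r_2 = 39.7901 / 147.5556 = 0.270

0.270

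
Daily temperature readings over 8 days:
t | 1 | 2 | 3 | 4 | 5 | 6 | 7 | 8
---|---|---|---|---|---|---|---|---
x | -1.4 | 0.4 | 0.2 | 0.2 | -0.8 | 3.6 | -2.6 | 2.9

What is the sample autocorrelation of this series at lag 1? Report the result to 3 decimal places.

Mean x̄ = (-1.4 + 0.4 + 0.2 + 0.2 − 0.8 + 3.6 − 2.6 + 2.9)/8 = 0.3125
Numerator Σ_{t=1}^{7}(x_t−x̄)(x_{t+1}−x̄) = -20.7902
Denominator Σ(x_t−x̄)² = 30.1888
r_1 = -20.7902 / 30.1888 = -0.689

-0.689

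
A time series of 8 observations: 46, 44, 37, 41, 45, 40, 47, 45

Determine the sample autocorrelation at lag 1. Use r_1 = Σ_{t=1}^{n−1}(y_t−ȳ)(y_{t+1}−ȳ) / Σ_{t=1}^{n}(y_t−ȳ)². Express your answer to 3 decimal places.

Mean ȳ = (46 + 44 + 37 + 41 + 45 + 40 + 47 + 45)/8 = 43.1250
Deviations from mean: 2.8750, 0.8750, -6.1250, -2.1250, 1.8750, -3.1250, 3.8750, 1.8750
Numerator Σ_{t=1}^{7}(y_t−ȳ)(y_{t+1}−ȳ) = -4.5156
Denominator Σ(y_t−ȳ)² = 82.8750
r_1 = -4.5156 / 82.8750 = -0.054

-0.054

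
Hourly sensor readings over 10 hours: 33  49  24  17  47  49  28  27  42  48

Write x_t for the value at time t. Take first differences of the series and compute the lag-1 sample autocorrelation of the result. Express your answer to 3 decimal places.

First differences Δx: 16, -25, -7, 30, 2, -21, -1, 15, 6
Mean of differences = 1.6667
Numerator Σ(Δx_t−Δx̄)(Δx_{t+1}−Δx̄) = -312.1111
Denominator Σ(Δx_t−Δx̄)² = 2512.0000
r_1(Δx) = -312.1111 / 2512.0000 = -0.124

-0.124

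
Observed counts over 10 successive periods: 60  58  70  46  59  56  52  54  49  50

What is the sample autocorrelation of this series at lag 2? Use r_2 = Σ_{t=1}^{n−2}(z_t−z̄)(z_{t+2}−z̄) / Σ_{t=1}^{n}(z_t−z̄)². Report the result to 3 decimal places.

Mean z̄ = (60 + 58 + 70 + 46 + 59 + 56 + 52 + 54 + 49 + 50)/10 = 55.4000
Numerator Σ_{t=1}^{8}(z_t−z̄)(z_{t+2}−z̄) = 105.8800
Denominator Σ(z_t−z̄)² = 426.4000
r_2 = 105.8800 / 426.4000 = 0.248

0.248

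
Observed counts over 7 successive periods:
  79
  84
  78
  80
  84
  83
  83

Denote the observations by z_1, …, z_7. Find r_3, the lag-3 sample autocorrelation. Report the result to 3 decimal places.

Mean z̄ = (79 + 84 + 78 + 80 + 84 + 83 + 83)/7 = 81.5714
Deviations from mean: -2.5714, 2.4286, -3.5714, -1.5714, 2.4286, 1.4286, 1.4286
Numerator Σ_{t=1}^{4}(z_t−z̄)(z_{t+3}−z̄) = 2.5918
Denominator Σ(z_t−z̄)² = 37.7143
r_3 = 2.5918 / 37.7143 = 0.069

0.069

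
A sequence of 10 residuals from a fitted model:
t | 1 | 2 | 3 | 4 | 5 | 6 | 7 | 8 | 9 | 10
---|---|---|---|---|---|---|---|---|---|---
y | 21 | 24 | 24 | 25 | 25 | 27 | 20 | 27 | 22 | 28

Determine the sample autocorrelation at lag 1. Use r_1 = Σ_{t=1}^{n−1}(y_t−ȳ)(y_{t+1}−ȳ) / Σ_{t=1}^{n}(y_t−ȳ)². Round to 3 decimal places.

Mean ȳ = (21 + 24 + 24 + 25 + 25 + 27 + 20 + 27 + 22 + 28)/10 = 24.3000
Numerator Σ_{t=1}^{9}(y_t−ȳ)(y_{t+1}−ȳ) = -34.6900
Denominator Σ(y_t−ȳ)² = 64.1000
r_1 = -34.6900 / 64.1000 = -0.541

-0.541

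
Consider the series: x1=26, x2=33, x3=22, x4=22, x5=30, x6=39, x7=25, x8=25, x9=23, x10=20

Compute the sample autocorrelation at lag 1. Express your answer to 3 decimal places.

0.088

Mean x̄ = (26 + 33 + 22 + 22 + 30 + 39 + 25 + 25 + 23 + 20)/10 = 26.5000
Numerator Σ_{t=1}^{9}(x_t−x̄)(x_{t+1}−x̄) = 27.2500
Denominator Σ(x_t−x̄)² = 310.5000
r_1 = 27.2500 / 310.5000 = 0.088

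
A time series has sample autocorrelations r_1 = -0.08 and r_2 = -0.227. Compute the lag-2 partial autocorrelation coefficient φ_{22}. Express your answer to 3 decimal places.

φ_{22} = (r_2 − r_1²) / (1 − r_1²)
r_1² = (-0.08)² = 0.0064
Numerator = -0.227 − 0.0064 = -0.2334; denominator = 1 − 0.0064 = 0.9936
φ_{22} = -0.2334 / 0.9936 = -0.235

-0.235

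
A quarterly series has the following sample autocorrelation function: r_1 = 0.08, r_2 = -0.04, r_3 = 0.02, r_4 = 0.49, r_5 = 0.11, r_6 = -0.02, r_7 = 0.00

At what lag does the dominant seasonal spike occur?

The largest autocorrelation is r_4 = 0.49; the remaining lags stay at or below 0.11.
The dominant spike at lag 4 indicates a seasonal period of 4.

4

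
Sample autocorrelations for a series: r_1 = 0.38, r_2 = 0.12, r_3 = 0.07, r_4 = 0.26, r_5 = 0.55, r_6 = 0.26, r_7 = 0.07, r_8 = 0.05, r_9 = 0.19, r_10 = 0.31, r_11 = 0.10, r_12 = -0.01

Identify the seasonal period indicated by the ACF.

5

The largest autocorrelation is r_5 = 0.55; the remaining lags stay at or below 0.38. The elevated value at lag 1 (0.38), dropping to 0.12 at lag 2, reflects decaying short-term dependence rather than seasonality.
The dominant spike at lag 5 indicates a seasonal period of 5.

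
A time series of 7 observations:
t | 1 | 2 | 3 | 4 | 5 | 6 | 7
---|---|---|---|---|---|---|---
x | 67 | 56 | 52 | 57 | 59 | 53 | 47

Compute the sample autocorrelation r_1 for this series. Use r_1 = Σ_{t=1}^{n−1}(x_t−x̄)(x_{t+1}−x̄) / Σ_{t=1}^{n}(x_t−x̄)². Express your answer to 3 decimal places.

0.070

Mean x̄ = (67 + 56 + 52 + 57 + 59 + 53 + 47)/7 = 55.8571
Deviations from mean: 11.1429, 0.1429, -3.8571, 1.1429, 3.1429, -2.8571, -8.8571
Σ(x_t−x̄)(x_{t+1}−x̄) = (1.5918) + (-0.5510) + (-4.4082) + (3.5918) + (-8.9796) + (25.3061) = 16.5510
Denominator Σ(x_t−x̄)² = 236.8571
r_1 = 16.5510 / 236.8571 = 0.070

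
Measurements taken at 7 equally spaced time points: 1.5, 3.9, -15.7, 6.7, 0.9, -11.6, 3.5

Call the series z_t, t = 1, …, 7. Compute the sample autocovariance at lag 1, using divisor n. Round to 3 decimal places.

Mean z̄ = (1.5 + 3.9 − 15.7 + 6.7 + 0.9 − 11.6 + 3.5)/7 = -1.5429
Deviations: 3.0429, 5.4429, -14.1571, 8.2429, 2.4429, -10.0571, 5.0429
Σ_{t=1}^{6}(z_t−z̄)(z_{t+1}−z̄) = -232.3376
γ_1 = -232.3376 / 7 = -33.191

-33.191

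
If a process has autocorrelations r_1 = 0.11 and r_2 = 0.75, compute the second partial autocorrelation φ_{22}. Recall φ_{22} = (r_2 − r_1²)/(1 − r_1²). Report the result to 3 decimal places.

0.747

φ_{22} = (r_2 − r_1²) / (1 − r_1²)
r_1² = (0.11)² = 0.0121
Numerator = 0.75 − 0.0121 = 0.7379; denominator = 1 − 0.0121 = 0.9879
φ_{22} = 0.7379 / 0.9879 = 0.747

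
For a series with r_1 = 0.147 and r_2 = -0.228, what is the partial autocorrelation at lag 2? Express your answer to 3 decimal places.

-0.255

φ_{22} = (r_2 − r_1²) / (1 − r_1²)
r_1² = (0.147)² = 0.021609
Numerator = -0.228 − 0.0216 = -0.2496; denominator = 1 − 0.0216 = 0.9784
φ_{22} = -0.2496 / 0.9784 = -0.255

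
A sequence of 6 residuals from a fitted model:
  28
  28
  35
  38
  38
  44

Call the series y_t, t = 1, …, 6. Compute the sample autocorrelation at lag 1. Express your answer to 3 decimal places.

Mean ȳ = (28 + 28 + 35 + 38 + 38 + 44)/6 = 35.1667
Deviations from mean: -7.1667, -7.1667, -0.1667, 2.8333, 2.8333, 8.8333
Σ(y_t−ȳ)(y_{t+1}−ȳ) = (51.3611) + (1.1944) + (-0.4722) + (8.0278) + (25.0278) = 85.1389
Denominator Σ(y_t−ȳ)² = 196.8333
r_1 = 85.1389 / 196.8333 = 0.433

0.433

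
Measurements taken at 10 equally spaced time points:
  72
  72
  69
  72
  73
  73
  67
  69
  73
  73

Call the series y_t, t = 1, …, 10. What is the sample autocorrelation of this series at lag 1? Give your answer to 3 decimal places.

0.069

Mean ȳ = (72 + 72 + 69 + 72 + 73 + 73 + 67 + 69 + 73 + 73)/10 = 71.3000
Numerator Σ_{t=1}^{9}(y_t−ȳ)(y_{t+1}−ȳ) = 2.9100
Denominator Σ(y_t−ȳ)² = 42.1000
r_1 = 2.9100 / 42.1000 = 0.069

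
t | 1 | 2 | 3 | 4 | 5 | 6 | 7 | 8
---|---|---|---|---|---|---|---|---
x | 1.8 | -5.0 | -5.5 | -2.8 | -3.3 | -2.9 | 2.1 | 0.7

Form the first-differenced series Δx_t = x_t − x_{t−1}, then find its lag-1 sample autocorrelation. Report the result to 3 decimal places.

First differences Δx: -6.8, -0.5, 2.7, -0.5, 0.4, 5.0, -1.4
Mean of differences = -0.1571
Numerator Σ(Δx_t−Δx̄)(Δx_{t+1}−Δx̄) = -3.4090
Denominator Σ(Δx_t−Δx̄)² = 80.9771
r_1(Δx) = -3.4090 / 80.9771 = -0.042

-0.042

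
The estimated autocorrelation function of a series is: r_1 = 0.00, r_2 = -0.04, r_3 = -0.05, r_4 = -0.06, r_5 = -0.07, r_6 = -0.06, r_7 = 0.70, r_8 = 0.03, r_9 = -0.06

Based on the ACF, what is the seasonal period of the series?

7

The largest autocorrelation is r_7 = 0.70; the remaining lags stay at or below 0.03.
The dominant spike at lag 7 indicates a seasonal period of 7.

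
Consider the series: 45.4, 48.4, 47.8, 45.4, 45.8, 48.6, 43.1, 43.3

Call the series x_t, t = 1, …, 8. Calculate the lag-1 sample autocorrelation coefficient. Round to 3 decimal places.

0.055

Mean x̄ = (45.4 + 48.4 + 47.8 + 45.4 + 45.8 + 48.6 + 43.1 + 43.3)/8 = 45.9750
Deviations from mean: -0.5750, 2.4250, 1.8250, -0.5750, -0.1750, 2.6250, -2.8750, -2.6750
Σ(x_t−x̄)(x_{t+1}−x̄) = (-1.3944) + (4.4256) + (-1.0494) + (0.1006) + (-0.4594) + (-7.5469) + (7.6906) = 1.7669
Denominator Σ(x_t−x̄)² = 32.2150
r_1 = 1.7669 / 32.2150 = 0.055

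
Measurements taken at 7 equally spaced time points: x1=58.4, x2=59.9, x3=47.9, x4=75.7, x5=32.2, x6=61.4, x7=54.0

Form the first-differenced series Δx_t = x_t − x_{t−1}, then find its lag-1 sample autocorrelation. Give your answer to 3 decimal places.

First differences Δx: 1.5, -12.0, 27.8, -43.5, 29.2, -7.4
Mean of differences = -0.7333
Numerator Σ(Δx_t−Δx̄)(Δx_{t+1}−Δx̄) = -3046.6178
Denominator Σ(Δx_t−Δx̄)² = 3715.5133
r_1(Δx) = -3046.6178 / 3715.5133 = -0.820

-0.820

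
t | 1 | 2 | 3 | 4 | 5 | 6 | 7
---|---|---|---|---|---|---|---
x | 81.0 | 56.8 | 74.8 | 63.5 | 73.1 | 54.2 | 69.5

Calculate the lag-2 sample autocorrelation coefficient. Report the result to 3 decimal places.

Mean x̄ = (81.0 + 56.8 + 74.8 + 63.5 + 73.1 + 54.2 + 69.5)/7 = 67.5571
Σ(x_t−x̄)(x_{t+2}−x̄) = (97.3647) + (43.6433) + (40.1461) + (54.1918) + (10.7690) = 246.1149
Denominator Σ(x_t−x̄)² = 578.2571
r_2 = 246.1149 / 578.2571 = 0.426

0.426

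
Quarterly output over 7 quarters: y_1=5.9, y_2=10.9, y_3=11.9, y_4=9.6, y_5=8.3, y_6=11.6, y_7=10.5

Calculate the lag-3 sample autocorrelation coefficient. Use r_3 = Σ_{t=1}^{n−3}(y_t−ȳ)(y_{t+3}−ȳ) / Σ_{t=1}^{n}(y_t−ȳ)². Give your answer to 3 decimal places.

0.103

Mean ȳ = (5.9 + 10.9 + 11.9 + 9.6 + 8.3 + 11.6 + 10.5)/7 = 9.8143
Deviations from mean: -3.9143, 1.0857, 2.0857, -0.2143, -1.5143, 1.7857, 0.6857
Σ(y_t−ȳ)(y_{t+3}−ȳ) = (0.8388) + (-1.6441) + (3.7245) + (-0.1469) = 2.7722
Denominator Σ(y_t−ȳ)² = 26.8486
r_3 = 2.7722 / 26.8486 = 0.103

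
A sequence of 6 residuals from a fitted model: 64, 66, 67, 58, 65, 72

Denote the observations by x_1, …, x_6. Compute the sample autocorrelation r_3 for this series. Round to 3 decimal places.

Mean x̄ = (64 + 66 + 67 + 58 + 65 + 72)/6 = 65.3333
Deviations from mean: -1.3333, 0.6667, 1.6667, -7.3333, -0.3333, 6.6667
Σ(x_t−x̄)(x_{t+3}−x̄) = (9.7778) + (-0.2222) + (11.1111) = 20.6667
Denominator Σ(x_t−x̄)² = 103.3333
r_3 = 20.6667 / 103.3333 = 0.200

0.200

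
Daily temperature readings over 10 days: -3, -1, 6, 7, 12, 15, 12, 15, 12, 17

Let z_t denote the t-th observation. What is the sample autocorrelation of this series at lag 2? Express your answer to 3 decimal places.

Mean z̄ = (-3 − 1 + 6 + 7 + 12 + 15 + 12 + 15 + 12 + 17)/10 = 9.2000
Numerator Σ_{t=1}^{8}(z_t−z̄)(z_{t+2}−z̄) = 134.3200
Denominator Σ(z_t−z̄)² = 419.6000
r_2 = 134.3200 / 419.6000 = 0.320

0.320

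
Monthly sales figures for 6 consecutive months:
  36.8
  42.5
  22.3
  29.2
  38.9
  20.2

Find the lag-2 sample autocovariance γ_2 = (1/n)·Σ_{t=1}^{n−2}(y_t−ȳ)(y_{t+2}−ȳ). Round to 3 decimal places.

Mean ȳ = (36.8 + 42.5 + 22.3 + 29.2 + 38.9 + 20.2)/6 = 31.6500
Deviations: 5.1500, 10.8500, -9.3500, -2.4500, 7.2500, -11.4500
Σ_{t=1}^{4}(y_t−ȳ)(y_{t+2}−ȳ) = -114.4700
γ_2 = -114.4700 / 6 = -19.078

-19.078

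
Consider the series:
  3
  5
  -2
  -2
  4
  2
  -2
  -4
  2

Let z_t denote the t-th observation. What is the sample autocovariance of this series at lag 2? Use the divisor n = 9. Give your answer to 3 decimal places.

Mean z̄ = (3 + 5 − 2 − 2 + 4 + 2 − 2 − 4 + 2)/9 = 0.6667
Σ_{t=1}^{7}(z_t−z̄)(z_{t+2}−z̄) = -48.8889
γ_2 = -48.8889 / 9 = -5.432

-5.432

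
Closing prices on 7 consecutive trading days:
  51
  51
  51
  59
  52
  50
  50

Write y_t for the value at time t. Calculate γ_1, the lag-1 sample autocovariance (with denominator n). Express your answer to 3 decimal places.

Mean ȳ = (51 + 51 + 51 + 59 + 52 + 50 + 50)/7 = 52.0000
Σ_{t=1}^{6}(y_t−ȳ)(y_{t+1}−ȳ) = -1.0000
γ_1 = -1.0000 / 7 = -0.143

-0.143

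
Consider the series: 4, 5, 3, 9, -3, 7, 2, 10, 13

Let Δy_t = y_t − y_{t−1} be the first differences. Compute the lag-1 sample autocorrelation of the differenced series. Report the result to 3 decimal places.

-0.748

First differences Δy: 1, -2, 6, -12, 10, -5, 8, 3
Mean of differences = 1.1250
Numerator Σ(Δy_t−Δȳ)(Δy_{t+1}−Δȳ) = -278.8906
Denominator Σ(Δy_t−Δȳ)² = 372.8750
r_1(Δy) = -278.8906 / 372.8750 = -0.748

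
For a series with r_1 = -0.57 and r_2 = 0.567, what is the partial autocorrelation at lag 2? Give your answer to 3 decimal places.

0.359

φ_{22} = (r_2 − r_1²) / (1 − r_1²)
r_1² = (-0.57)² = 0.3249
Numerator = 0.567 − 0.3249 = 0.2421; denominator = 1 − 0.3249 = 0.6751
φ_{22} = 0.2421 / 0.6751 = 0.359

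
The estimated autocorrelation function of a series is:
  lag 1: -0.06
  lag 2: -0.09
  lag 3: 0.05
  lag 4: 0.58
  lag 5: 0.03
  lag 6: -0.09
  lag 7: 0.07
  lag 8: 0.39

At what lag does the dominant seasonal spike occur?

4

The largest autocorrelation is r_4 = 0.58, with a weaker echo at lag 8 (0.39); the remaining lags stay at or below 0.07.
The dominant spike at lag 4 indicates a seasonal period of 4.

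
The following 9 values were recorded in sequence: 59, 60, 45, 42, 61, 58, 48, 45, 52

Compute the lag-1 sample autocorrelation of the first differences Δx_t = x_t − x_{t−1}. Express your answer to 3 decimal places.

-0.078

First differences Δx: 1, -15, -3, 19, -3, -10, -3, 7
Mean of differences = -0.8750
Numerator Σ(Δx_t−Δx̄)(Δx_{t+1}−Δx̄) = -58.8906
Denominator Σ(Δx_t−Δx̄)² = 756.8750
r_1(Δx) = -58.8906 / 756.8750 = -0.078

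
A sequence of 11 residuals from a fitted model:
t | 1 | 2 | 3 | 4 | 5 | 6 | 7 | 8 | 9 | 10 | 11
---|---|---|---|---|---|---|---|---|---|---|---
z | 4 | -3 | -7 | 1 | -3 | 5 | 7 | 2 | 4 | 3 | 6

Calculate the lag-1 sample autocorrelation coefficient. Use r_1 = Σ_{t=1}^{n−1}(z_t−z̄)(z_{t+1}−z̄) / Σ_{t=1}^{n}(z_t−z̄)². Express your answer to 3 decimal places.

Mean z̄ = (4 − 3 − 7 + 1 − 3 + 5 + 7 + 2 + 4 + 3 + 6)/11 = 1.7273
Numerator Σ_{t=1}^{10}(z_t−z̄)(z_{t+1}−z̄) = 52.4711
Denominator Σ(z_t−z̄)² = 190.1818
r_1 = 52.4711 / 190.1818 = 0.276

0.276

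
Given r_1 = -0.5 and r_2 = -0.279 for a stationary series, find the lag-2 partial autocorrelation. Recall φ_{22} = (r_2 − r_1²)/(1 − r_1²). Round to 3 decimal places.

φ_{22} = (r_2 − r_1²) / (1 − r_1²)
r_1² = (-0.5)² = 0.25
Numerator = -0.279 − 0.2500 = -0.5290; denominator = 1 − 0.2500 = 0.7500
φ_{22} = -0.5290 / 0.7500 = -0.705

-0.705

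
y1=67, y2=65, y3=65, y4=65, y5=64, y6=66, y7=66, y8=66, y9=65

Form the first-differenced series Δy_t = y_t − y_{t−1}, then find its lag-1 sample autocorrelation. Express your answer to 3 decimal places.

First differences Δy: -2, 0, 0, -1, 2, 0, 0, -1
Mean of differences = -0.2500
Numerator Σ(Δy_t−Δȳ)(Δy_{t+1}−Δȳ) = -1.8125
Denominator Σ(Δy_t−Δȳ)² = 9.5000
r_1(Δy) = -1.8125 / 9.5000 = -0.191

-0.191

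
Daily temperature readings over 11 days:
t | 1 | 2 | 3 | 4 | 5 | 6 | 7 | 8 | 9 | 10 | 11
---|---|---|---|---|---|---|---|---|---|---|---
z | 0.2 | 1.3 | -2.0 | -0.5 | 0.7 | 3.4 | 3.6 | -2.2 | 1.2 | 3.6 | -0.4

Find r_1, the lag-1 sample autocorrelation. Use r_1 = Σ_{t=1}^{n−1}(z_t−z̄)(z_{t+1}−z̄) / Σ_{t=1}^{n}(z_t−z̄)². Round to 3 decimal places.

Mean z̄ = (0.2 + 1.3 − 2.0 − 0.5 + 0.7 + 3.4 + 3.6 − 2.2 + 1.2 + 3.6 − 0.4)/11 = 0.8091
Numerator Σ_{t=1}^{10}(z_t−z̄)(z_{t+1}−z̄) = -2.7674
Denominator Σ(z_t−z̄)² = 43.1891
r_1 = -2.7674 / 43.1891 = -0.064

-0.064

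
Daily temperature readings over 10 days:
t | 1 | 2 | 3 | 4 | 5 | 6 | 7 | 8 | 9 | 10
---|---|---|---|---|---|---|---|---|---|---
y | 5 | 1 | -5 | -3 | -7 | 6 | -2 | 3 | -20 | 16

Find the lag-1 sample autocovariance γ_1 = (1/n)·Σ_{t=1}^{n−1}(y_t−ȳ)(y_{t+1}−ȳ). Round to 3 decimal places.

-42.056

Mean ȳ = (5 + 1 − 5 − 3 − 7 + 6 − 2 + 3 − 20 + 16)/10 = -0.6000
Σ_{t=1}^{9}(y_t−ȳ)(y_{t+1}−ȳ) = -420.5600
γ_1 = -420.5600 / 10 = -42.056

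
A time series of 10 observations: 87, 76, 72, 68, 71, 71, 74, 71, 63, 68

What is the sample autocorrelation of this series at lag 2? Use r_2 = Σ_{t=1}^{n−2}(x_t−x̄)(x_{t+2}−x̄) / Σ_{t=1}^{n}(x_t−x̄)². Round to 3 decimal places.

Mean x̄ = (87 + 76 + 72 + 68 + 71 + 71 + 74 + 71 + 63 + 68)/10 = 72.1000
Numerator Σ_{t=1}^{8}(x_t−x̄)(x_{t+2}−x̄) = -26.5200
Denominator Σ(x_t−x̄)² = 360.9000
r_2 = -26.5200 / 360.9000 = -0.073

-0.073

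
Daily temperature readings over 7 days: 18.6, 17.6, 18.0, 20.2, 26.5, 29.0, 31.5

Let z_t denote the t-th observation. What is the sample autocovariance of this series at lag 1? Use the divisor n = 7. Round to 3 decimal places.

18.167

Mean z̄ = (18.6 + 17.6 + 18.0 + 20.2 + 26.5 + 29.0 + 31.5)/7 = 23.0571
Deviations: -4.4571, -5.4571, -5.0571, -2.8571, 3.4429, 5.9429, 8.4429
Σ_{t=1}^{6}(z_t−z̄)(z_{t+1}−z̄) = 127.1682
γ_1 = 127.1682 / 7 = 18.167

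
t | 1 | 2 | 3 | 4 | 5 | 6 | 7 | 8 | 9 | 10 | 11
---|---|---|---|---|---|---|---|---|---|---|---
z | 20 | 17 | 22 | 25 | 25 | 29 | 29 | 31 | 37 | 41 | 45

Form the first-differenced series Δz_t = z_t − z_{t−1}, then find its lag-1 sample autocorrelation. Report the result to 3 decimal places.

First differences Δz: -3, 5, 3, 0, 4, 0, 2, 6, 4, 4
Mean of differences = 2.5000
Numerator Σ(Δz_t−Δz̄)(Δz_{t+1}−Δz̄) = -14.2500
Denominator Σ(Δz_t−Δz̄)² = 68.5000
r_1(Δz) = -14.2500 / 68.5000 = -0.208

-0.208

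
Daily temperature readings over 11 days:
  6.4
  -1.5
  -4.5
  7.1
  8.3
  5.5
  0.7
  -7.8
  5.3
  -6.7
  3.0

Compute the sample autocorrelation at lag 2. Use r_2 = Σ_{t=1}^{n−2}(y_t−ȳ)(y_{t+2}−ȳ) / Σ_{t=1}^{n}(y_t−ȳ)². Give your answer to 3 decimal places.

Mean ȳ = (6.4 − 1.5 − 4.5 + 7.1 + 8.3 + 5.5 + 0.7 − 7.8 + 5.3 − 6.7 + 3.0)/11 = 1.4364
Numerator Σ_{t=1}^{9}(y_t−ȳ)(y_{t+2}−ȳ) = -28.0672
Denominator Σ(y_t−ȳ)² = 333.6255
r_2 = -28.0672 / 333.6255 = -0.084

-0.084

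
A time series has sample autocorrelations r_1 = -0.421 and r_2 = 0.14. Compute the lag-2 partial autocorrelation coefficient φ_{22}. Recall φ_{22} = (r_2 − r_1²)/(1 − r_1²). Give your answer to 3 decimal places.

-0.045

φ_{22} = (r_2 − r_1²) / (1 − r_1²)
r_1² = (-0.421)² = 0.177241
Numerator = 0.14 − 0.1772 = -0.0372; denominator = 1 − 0.1772 = 0.8228
φ_{22} = -0.0372 / 0.8228 = -0.045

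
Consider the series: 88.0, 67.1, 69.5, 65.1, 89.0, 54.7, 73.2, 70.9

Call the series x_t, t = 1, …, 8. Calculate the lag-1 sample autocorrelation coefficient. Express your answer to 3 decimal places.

-0.519

Mean x̄ = (88.0 + 67.1 + 69.5 + 65.1 + 89.0 + 54.7 + 73.2 + 70.9)/8 = 72.1875
Deviations from mean: 15.8125, -5.0875, -2.6875, -7.0875, 16.8125, -17.4875, 1.0125, -1.2875
Numerator Σ_{t=1}^{7}(x_t−x̄)(x_{t+1}−x̄) = -479.9027
Denominator Σ(x_t−x̄)² = 924.5288
r_1 = -479.9027 / 924.5288 = -0.519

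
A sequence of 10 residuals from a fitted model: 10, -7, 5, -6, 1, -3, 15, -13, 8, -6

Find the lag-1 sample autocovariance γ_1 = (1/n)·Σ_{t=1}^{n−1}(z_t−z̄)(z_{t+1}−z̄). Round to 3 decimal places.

Mean z̄ = (10 − 7 + 5 − 6 + 1 − 3 + 15 − 13 + 8 − 6)/10 = 0.4000
Σ_{t=1}^{9}(z_t−z̄)(z_{t+1}−z̄) = -536.1600
γ_1 = -536.1600 / 10 = -53.616

-53.616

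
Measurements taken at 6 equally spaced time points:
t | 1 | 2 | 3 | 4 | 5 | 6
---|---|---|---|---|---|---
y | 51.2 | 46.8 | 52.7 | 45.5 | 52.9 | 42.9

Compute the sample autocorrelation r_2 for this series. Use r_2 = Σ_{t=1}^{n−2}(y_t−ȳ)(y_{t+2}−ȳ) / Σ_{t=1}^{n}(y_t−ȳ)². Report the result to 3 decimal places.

0.589

Mean ȳ = (51.2 + 46.8 + 52.7 + 45.5 + 52.9 + 42.9)/6 = 48.6667
Numerator Σ_{t=1}^{4}(y_t−ȳ)(y_{t+2}−ȳ) = 51.4644
Denominator Σ(y_t−ȳ)² = 87.3733
r_2 = 51.4644 / 87.3733 = 0.589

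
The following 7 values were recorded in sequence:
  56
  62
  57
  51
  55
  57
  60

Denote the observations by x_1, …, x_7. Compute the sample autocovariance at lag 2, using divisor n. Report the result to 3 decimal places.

-5.312

Mean x̄ = (56 + 62 + 57 + 51 + 55 + 57 + 60)/7 = 56.8571
Deviations: -0.8571, 5.1429, 0.1429, -5.8571, -1.8571, 0.1429, 3.1429
Σ_{t=1}^{5}(x_t−x̄)(x_{t+2}−x̄) = -37.1837
γ_2 = -37.1837 / 7 = -5.312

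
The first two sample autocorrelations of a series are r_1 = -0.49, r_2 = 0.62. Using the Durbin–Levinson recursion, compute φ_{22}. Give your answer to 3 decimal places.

0.500

φ_{22} = (r_2 − r_1²) / (1 − r_1²)
r_1² = (-0.49)² = 0.2401
Numerator = 0.62 − 0.2401 = 0.3799; denominator = 1 − 0.2401 = 0.7599
φ_{22} = 0.3799 / 0.7599 = 0.500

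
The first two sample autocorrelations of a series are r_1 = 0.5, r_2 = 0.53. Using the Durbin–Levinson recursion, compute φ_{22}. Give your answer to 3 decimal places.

φ_{22} = (r_2 − r_1²) / (1 − r_1²)
r_1² = (0.5)² = 0.25
Numerator = 0.53 − 0.2500 = 0.2800; denominator = 1 − 0.2500 = 0.7500
φ_{22} = 0.2800 / 0.7500 = 0.373

0.373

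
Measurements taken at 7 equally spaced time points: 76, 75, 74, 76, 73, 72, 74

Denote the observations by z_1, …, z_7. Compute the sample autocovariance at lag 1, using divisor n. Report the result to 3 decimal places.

Mean z̄ = (76 + 75 + 74 + 76 + 73 + 72 + 74)/7 = 74.2857
Σ_{t=1}^{6}(z_t−z̄)(z_{t+1}−z̄) = 1.9184
γ_1 = 1.9184 / 7 = 0.274

0.274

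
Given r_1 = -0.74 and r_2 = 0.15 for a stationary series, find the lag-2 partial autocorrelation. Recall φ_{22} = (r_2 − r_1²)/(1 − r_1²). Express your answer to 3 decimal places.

φ_{22} = (r_2 − r_1²) / (1 − r_1²)
r_1² = (-0.74)² = 0.5476
Numerator = 0.15 − 0.5476 = -0.3976; denominator = 1 − 0.5476 = 0.4524
φ_{22} = -0.3976 / 0.4524 = -0.879

-0.879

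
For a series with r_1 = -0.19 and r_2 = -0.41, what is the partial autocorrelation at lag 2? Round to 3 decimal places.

-0.463

φ_{22} = (r_2 − r_1²) / (1 − r_1²)
r_1² = (-0.19)² = 0.0361
Numerator = -0.41 − 0.0361 = -0.4461; denominator = 1 − 0.0361 = 0.9639
φ_{22} = -0.4461 / 0.9639 = -0.463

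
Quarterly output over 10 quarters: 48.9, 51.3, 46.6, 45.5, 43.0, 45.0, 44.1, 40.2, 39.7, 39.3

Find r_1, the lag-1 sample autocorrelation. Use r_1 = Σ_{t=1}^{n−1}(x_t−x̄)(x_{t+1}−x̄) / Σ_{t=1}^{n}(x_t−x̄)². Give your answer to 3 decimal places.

Mean x̄ = (48.9 + 51.3 + 46.6 + 45.5 + 43.0 + 45.0 + 44.1 + 40.2 + 39.7 + 39.3)/10 = 44.3600
Numerator Σ_{t=1}^{9}(x_t−x̄)(x_{t+1}−x̄) = 91.0664
Denominator Σ(x_t−x̄)² = 142.0440
r_1 = 91.0664 / 142.0440 = 0.641

0.641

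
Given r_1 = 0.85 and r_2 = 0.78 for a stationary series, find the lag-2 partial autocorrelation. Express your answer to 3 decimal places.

φ_{22} = (r_2 − r_1²) / (1 − r_1²)
r_1² = (0.85)² = 0.7225
Numerator = 0.78 − 0.7225 = 0.0575; denominator = 1 − 0.7225 = 0.2775
φ_{22} = 0.0575 / 0.2775 = 0.207

0.207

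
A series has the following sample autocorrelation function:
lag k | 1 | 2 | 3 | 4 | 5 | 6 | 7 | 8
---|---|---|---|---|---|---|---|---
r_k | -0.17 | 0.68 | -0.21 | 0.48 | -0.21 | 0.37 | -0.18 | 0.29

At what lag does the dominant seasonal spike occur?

2

The largest autocorrelation is r_2 = 0.68, with weaker echoes at lags 4 (0.48), 6 (0.37) and 8 (0.29); the remaining lags stay at or below -0.17.
The dominant spike at lag 2 indicates a seasonal period of 2.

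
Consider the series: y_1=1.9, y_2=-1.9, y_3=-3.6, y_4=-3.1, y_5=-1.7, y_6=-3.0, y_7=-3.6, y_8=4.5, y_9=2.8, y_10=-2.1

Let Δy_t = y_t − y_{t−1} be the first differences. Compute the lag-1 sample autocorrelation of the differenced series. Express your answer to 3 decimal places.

First differences Δy: -3.8, -1.7, 0.5, 1.4, -1.3, -0.6, 8.1, -1.7, -4.9
Mean of differences = -0.4444
Numerator Σ(Δy_t−Δȳ)(Δy_{t+1}−Δȳ) = -3.1386
Denominator Σ(Δy_t−Δȳ)² = 112.3222
r_1(Δy) = -3.1386 / 112.3222 = -0.028

-0.028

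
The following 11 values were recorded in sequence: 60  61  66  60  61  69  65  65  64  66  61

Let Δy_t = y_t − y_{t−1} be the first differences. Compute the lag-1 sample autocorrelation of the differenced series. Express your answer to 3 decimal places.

First differences Δy: 1, 5, -6, 1, 8, -4, 0, -1, 2, -5
Mean of differences = 0.1000
Numerator Σ(Δy_t−Δȳ)(Δy_{t+1}−Δȳ) = -67.5100
Denominator Σ(Δy_t−Δȳ)² = 172.9000
r_1(Δy) = -67.5100 / 172.9000 = -0.390

-0.390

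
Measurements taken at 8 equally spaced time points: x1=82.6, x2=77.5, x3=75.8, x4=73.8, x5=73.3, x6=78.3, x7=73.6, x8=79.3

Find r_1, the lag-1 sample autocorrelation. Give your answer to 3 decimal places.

Mean x̄ = (82.6 + 77.5 + 75.8 + 73.8 + 73.3 + 78.3 + 73.6 + 79.3)/8 = 76.7750
Deviations from mean: 5.8250, 0.7250, -0.9750, -2.9750, -3.4750, 1.5250, -3.1750, 2.5250
Numerator Σ_{t=1}^{7}(x_t−x̄)(x_{t+1}−x̄) = -1.4031
Denominator Σ(x_t−x̄)² = 75.1150
r_1 = -1.4031 / 75.1150 = -0.019

-0.019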